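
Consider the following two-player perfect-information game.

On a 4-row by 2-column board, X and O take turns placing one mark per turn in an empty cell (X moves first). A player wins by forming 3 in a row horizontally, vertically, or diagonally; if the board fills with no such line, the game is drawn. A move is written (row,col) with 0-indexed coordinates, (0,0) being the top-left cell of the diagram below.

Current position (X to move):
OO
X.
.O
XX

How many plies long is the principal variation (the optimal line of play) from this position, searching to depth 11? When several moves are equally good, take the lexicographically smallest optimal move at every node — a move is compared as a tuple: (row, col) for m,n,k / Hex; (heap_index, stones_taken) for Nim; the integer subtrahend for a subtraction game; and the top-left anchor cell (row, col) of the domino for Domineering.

PV length from [OO/X./.O/XX]: 1 ply

p1 X@[OO/X./.O/XX]: (1,1)[OO/XX/.O/XX]+0 (2,0)[OO/X./XO/XX]+1*
p2 O@[OO/X./XO/XX] terminal -1; root [OO/X./.O/XX] d11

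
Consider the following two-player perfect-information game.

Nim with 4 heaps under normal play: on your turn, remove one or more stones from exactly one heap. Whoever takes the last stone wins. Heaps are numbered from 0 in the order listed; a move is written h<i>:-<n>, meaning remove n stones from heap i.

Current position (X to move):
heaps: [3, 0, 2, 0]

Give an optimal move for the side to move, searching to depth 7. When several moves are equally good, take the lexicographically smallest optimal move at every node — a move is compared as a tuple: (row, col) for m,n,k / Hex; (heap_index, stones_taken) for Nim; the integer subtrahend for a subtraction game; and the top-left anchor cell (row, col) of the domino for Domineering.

ply 1, X at (3,0,2,0) | h0:-1=+1→(2,0,2,0)*; h0:-2=-1→(1,0,2,0); h0:-3=-1→(0,0,2,0); h2:-1=-1→(3,0,1,0); h2:-2=-1→(3,0,0,0)
ply 2, O at (2,0,2,0) | h0:-1=-1→(1,0,2,0)*; h0:-2=-1→(0,0,2,0); h2:-1=-1→(2,0,1,0); h2:-2=-1→(2,0,0,0)
ply 3, X at (1,0,2,0) | h0:-1=-1→(0,0,2,0); h2:-1=+1→(1,0,1,0)*; h2:-2=-1→(1,0,0,0)
ply 4, O at (1,0,1,0) | h0:-1=-1→(0,0,1,0)*; h2:-1=-1→(1,0,0,0)
ply 5, X at (0,0,1,0) | h2:-1=+1→(0,0,0,0)*
ply 6: (0,0,0,0) is terminal -1 (O); from (3,0,2,0) depth 7

X's best at [(3,0,2,0)]: h0:-1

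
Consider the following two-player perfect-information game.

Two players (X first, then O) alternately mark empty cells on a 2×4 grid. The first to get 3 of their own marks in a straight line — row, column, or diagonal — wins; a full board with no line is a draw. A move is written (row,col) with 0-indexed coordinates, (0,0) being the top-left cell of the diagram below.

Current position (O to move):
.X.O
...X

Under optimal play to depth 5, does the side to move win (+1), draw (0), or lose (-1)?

value(.X.O/...X, O) = 0

p1 O@[.X.O/...X]: (0,0)[OX.O/...X]+0* (0,2)[.XOO/...X]+0 (1,0)[.X.O/O..X]+0 (1,1)[.X.O/.O.X]+0 (1,2)[.X.O/..OX]+0
p2 X@[OX.O/...X]: (0,2)[OXXO/...X]+0* (1,0)[OX.O/X..X]+0 (1,1)[OX.O/.X.X]+0 (1,2)[OX.O/..XX]+0
p3 O@[OXXO/...X]: (1,0)[OXXO/O..X]+0* (1,1)[OXXO/.O.X]+0 (1,2)[OXXO/..OX]+0
p4 X@[OXXO/O..X]: (1,1)[OXXO/OX.X]+0* (1,2)[OXXO/O.XX]+0
p5 O@[OXXO/OX.X]: (1,2)[OXXO/OXOX]+0*
p6 X@[OXXO/OXOX] terminal +0; root [.X.O/...X] d5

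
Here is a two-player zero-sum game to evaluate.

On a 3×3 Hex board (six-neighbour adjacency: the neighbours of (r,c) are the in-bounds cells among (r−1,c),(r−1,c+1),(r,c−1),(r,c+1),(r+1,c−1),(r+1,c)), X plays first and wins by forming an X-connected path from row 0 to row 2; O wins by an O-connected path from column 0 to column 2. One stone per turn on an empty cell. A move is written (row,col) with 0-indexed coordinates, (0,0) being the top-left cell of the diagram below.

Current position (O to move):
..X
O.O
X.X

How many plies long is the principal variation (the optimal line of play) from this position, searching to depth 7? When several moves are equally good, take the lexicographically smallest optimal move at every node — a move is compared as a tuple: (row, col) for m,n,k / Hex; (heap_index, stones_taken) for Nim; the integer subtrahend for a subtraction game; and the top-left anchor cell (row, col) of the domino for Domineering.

ply 1, O at ..X/O.O/X.X | (0,0)=-1→O.X/O.O/X.X; (0,1)=-1→.OX/O.O/X.X; (1,1)=+1→..X/OOO/X.X*; (2,1)=-1→..X/O.O/XOX
ply 2: ..X/OOO/X.X is terminal -1 (X); from ..X/O.O/X.X depth 7

PV length from [..X/O.O/X.X]: 1 ply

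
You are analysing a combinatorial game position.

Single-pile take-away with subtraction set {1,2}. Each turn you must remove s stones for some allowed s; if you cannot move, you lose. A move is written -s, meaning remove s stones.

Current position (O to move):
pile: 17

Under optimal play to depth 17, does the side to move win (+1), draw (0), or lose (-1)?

p1 O@[17]: -1[16]-1 -2[15]+1*
p2 X@[15]: -1[14]-1* -2[13]-1
p3 O@[14]: -1[13]-1 -2[12]+1*
p4 X@[12]: -1[11]-1* -2[10]-1
p5 O@[11]: -1[10]-1 -2[9]+1*
p6 X@[9]: -1[8]-1* -2[7]-1
p7 O@[8]: -1[7]-1 -2[6]+1*
p8 X@[6]: -1[5]-1* -2[4]-1
p9 O@[5]: -1[4]-1 -2[3]+1*
p10 X@[3]: -1[2]-1* -2[1]-1
p11 O@[2]: -1[1]-1 -2[0]+1*
p12 X@[0] terminal -1; root [17] d17

value(17, O) = +1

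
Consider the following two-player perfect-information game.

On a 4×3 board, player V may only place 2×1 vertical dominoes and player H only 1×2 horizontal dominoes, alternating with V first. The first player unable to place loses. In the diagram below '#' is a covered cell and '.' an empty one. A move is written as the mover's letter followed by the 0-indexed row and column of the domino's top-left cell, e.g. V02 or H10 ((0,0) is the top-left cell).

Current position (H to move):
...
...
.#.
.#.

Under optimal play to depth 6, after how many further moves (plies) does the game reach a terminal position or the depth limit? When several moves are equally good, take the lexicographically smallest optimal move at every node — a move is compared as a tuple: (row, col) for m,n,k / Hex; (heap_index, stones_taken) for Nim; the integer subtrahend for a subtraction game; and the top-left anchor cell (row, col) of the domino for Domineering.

p1 H@[.../.../.#./.#.]: H00[##./.../.#./.#.]-1* H01[.##/.../.#./.#.]-1 H10[.../##./.#./.#.]-1 H11[.../.##/.#./.#.]-1
p2 V@[##./.../.#./.#.]: V02[###/..#/.#./.#.]+1* V10[##./#../##./.#.]+1 V12[##./..#/.##/.#.]+1 V20[##./.../##./##.]+1 V22[##./.../.##/.##]+1
p3 H@[###/..#/.#./.#.]: H10[###/###/.#./.#.]-1*
p4 V@[###/###/.#./.#.]: V20[###/###/##./##.]+1* V22[###/###/.##/.##]+1
p5 H@[###/###/##./##.] terminal -1; root [.../.../.#./.#.] d6

PV length from [.../.../.#./.#.]: 4 plies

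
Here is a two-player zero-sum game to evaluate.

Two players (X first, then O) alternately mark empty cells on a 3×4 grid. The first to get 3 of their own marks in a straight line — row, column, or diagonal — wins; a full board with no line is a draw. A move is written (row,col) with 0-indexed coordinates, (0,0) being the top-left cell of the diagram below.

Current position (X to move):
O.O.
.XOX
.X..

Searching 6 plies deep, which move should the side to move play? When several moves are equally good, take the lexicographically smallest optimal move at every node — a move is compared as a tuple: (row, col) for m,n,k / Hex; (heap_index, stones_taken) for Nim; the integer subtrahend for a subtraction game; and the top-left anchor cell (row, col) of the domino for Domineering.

ply 1, X at O.O./.XOX/.X.. | (0,1)=+1→OXO./.XOX/.X..*; (0,3)=-1→O.OX/.XOX/.X..; (1,0)=-1→O.O./XXOX/.X..; (2,0)=-1→O.O./.XOX/XX..; (2,2)=-1→O.O./.XOX/.XX.; (2,3)=-1→O.O./.XOX/.X.X
ply 2: OXO./.XOX/.X.. is terminal -1 (O); from O.O./.XOX/.X.. depth 6

X's best at [O.O./.XOX/.X..]: (0,1)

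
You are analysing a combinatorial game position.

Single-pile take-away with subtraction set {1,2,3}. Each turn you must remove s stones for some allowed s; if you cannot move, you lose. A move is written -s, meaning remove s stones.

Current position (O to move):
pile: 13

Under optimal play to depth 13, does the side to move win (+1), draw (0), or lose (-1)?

value(13, O) = +1

p1 O@[13]: -1[12]+1* -2[11]-1 -3[10]-1
p2 X@[12]: -1[11]-1* -2[10]-1 -3[9]-1
p3 O@[11]: -1[10]-1 -2[9]-1 -3[8]+1*
p4 X@[8]: -1[7]-1* -2[6]-1 -3[5]-1
p5 O@[7]: -1[6]-1 -2[5]-1 -3[4]+1*
p6 X@[4]: -1[3]-1* -2[2]-1 -3[1]-1
p7 O@[3]: -1[2]-1 -2[1]-1 -3[0]+1*
p8 X@[0] terminal -1; root [13] d13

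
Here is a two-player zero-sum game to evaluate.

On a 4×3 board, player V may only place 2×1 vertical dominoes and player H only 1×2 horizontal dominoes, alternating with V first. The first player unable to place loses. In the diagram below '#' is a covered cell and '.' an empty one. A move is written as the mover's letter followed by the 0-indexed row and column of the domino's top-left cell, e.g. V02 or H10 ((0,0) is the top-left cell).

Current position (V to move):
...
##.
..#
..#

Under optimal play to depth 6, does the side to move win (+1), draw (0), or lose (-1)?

value(.../##./..#/..#, V) = +1

p1 V@[.../##./..#/..#]: V02[..#/###/..#/..#]-1 V20[.../##./#.#/#.#]+1* V21[.../##./.##/.##]+1
p2 H@[.../##./#.#/#.#]: H00[##./##./#.#/#.#]-1* H01[.##/##./#.#/#.#]-1
p3 V@[##./##./#.#/#.#]: V02[###/###/#.#/#.#]+1* V21[##./##./###/###]+1
p4 H@[###/###/#.#/#.#] terminal -1; root [.../##./..#/..#] d6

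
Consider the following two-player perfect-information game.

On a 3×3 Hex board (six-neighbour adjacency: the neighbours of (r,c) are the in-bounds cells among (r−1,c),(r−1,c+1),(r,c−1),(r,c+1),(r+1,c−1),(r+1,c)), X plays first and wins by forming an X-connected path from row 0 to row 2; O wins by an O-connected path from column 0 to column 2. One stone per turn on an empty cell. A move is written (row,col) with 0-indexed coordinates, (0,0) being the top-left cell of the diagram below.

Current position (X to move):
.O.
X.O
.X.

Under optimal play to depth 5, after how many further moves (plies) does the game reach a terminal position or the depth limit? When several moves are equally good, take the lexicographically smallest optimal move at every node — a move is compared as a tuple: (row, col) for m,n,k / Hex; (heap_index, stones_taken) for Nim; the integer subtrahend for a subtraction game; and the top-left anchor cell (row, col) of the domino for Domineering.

ply 1, X at .O./X.O/.X. | (0,0)=+1→XO./X.O/.X.*; (0,2)=-1→.OX/X.O/.X.; (1,1)=+1→.O./XXO/.X.; (2,0)=-1→.O./X.O/XX.; (2,2)=-1→.O./X.O/.XX
ply 2, O at XO./X.O/.X. | (0,2)=-1→XOO/X.O/.X.*; (1,1)=-1→XO./XOO/.X.; (2,0)=-1→XO./X.O/OX.; (2,2)=-1→XO./X.O/.XO
ply 3, X at XOO/X.O/.X. | (1,1)=+1→XOO/XXO/.X.*; (2,0)=+1→XOO/X.O/XX.; (2,2)=+1→XOO/X.O/.XX
ply 4: XOO/XXO/.X. is terminal -1 (O); from .O./X.O/.X. depth 5

PV length from [.O./X.O/.X.]: 3 plies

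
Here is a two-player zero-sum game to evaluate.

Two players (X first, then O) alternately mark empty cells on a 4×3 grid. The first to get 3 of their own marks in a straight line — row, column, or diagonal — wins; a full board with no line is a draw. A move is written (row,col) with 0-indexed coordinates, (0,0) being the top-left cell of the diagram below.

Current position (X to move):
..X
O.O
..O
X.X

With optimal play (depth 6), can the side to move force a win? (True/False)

[..X/O.O/..O/X.X] X move#1: (0,0):-1/X.X/O.O/..O/X.X, (0,1):-1/.XX/O.O/..O/X.X, (1,1):+1/..X/OXO/..O/X.X*, (2,0):-1/..X/O.O/X.O/X.X, (2,1):-1/..X/O.O/.XO/X.X, (3,1):+1/..X/O.O/..O/XXX
[..X/OXO/..O/X.X] O move#2: (0,0):-1/O.X/OXO/..O/X.X*, (0,1):-1/.OX/OXO/..O/X.X, (2,0):-1/..X/OXO/O.O/X.X, (2,1):-1/..X/OXO/.OO/X.X, (3,1):-1/..X/OXO/..O/XOX
[O.X/OXO/..O/X.X] X move#3: (0,1):-1/OXX/OXO/..O/X.X, (2,0):+1/O.X/OXO/X.O/X.X*, (2,1):-1/O.X/OXO/.XO/X.X, (3,1):+1/O.X/OXO/..O/XXX
[O.X/OXO/X.O/X.X] end (terminal -1, O#4); searched ..X/O.O/..O/X.X to 6

X winning at [..X/O.O/..O/X.X]: True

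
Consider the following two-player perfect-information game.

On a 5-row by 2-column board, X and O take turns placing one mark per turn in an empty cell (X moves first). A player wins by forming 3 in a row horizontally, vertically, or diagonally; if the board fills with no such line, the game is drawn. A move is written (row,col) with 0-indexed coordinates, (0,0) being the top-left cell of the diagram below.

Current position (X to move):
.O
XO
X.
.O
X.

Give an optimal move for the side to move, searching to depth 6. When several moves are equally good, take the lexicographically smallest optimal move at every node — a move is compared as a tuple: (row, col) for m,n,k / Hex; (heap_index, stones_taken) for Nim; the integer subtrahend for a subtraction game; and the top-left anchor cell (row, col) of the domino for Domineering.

p1 X@[.O/XO/X./.O/X.]: (0,0)[XO/XO/X./.O/X.]+1* (2,1)[.O/XO/XX/.O/X.]+1 (3,0)[.O/XO/X./XO/X.]+1 (4,1)[.O/XO/X./.O/XX]-1
p2 O@[XO/XO/X./.O/X.] terminal -1; root [.O/XO/X./.O/X.] d6

X's best at [.O/XO/X./.O/X.]: (0,0)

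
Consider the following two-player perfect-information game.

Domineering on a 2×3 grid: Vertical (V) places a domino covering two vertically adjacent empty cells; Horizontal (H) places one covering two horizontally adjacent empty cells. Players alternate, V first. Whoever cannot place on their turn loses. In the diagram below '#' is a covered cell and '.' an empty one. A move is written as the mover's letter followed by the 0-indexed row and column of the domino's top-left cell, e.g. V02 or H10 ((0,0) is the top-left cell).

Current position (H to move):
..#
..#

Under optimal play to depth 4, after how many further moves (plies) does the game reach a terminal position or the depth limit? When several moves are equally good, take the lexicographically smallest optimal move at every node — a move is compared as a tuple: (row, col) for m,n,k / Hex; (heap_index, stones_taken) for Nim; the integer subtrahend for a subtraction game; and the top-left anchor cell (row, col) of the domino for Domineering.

p1 H@[..#/..#]: H00[###/..#]+1* H10[..#/###]+1
p2 V@[###/..#] terminal -1; root [..#/..#] d4

PV length from [..#/..#]: 1 ply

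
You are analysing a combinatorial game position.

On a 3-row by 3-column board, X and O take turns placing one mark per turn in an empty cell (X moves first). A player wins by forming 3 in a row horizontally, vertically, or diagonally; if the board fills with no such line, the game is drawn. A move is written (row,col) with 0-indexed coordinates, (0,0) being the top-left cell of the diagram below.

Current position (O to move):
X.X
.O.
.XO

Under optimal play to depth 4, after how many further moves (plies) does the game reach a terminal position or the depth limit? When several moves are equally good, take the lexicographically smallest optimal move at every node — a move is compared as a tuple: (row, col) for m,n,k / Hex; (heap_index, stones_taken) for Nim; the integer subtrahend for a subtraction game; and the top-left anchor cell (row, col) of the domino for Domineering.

[X.X/.O./.XO] O move#1: (0,1):+0/XOX/.O./.XO*, (1,0):-1/X.X/OO./.XO, (1,2):-1/X.X/.OO/.XO, (2,0):-1/X.X/.O./OXO
[XOX/.O./.XO] X move#2: (1,0):+0/XOX/XO./.XO*, (1,2):+0/XOX/.OX/.XO, (2,0):+0/XOX/.O./XXO
[XOX/XO./.XO] O move#3: (1,2):-1/XOX/XOO/.XO, (2,0):+0/XOX/XO./OXO*
[XOX/XO./OXO] X move#4: (1,2):+0/XOX/XOX/OXO*
[XOX/XOX/OXO] end (terminal +0, O#5); searched X.X/.O./.XO to 4

PV length from [X.X/.O./.XO]: 4 plies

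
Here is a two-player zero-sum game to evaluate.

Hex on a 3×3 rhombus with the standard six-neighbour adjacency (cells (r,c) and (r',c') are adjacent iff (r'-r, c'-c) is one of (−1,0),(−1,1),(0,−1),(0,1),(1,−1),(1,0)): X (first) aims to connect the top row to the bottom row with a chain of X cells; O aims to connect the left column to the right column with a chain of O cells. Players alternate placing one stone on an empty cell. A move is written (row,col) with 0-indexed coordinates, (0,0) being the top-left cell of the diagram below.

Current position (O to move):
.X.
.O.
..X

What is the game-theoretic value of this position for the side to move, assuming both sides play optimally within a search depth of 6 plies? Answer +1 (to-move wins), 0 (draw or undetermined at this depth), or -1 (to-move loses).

ply 1, O at .X./.O./..X | (0,0)=+1→OX./.O./..X*; (0,2)=+1→.XO/.O./..X; (1,0)=+1→.X./OO./..X; (1,2)=+1→.X./.OO/..X; (2,0)=+1→.X./.O./O.X; (2,1)=+1→.X./.O./.OX
ply 2, X at OX./.O./..X | (0,2)=-1→OXX/.O./..X*; (1,0)=-1→OX./XO./..X; (1,2)=-1→OX./.OX/..X; (2,0)=-1→OX./.O./X.X; (2,1)=-1→OX./.O./.XX
ply 3, O at OXX/.O./..X | (1,0)=-1→OXX/OO./..X; (1,2)=+1→OXX/.OO/..X*; (2,0)=-1→OXX/.O./O.X; (2,1)=-1→OXX/.O./.OX
ply 4, X at OXX/.OO/..X | (1,0)=-1→OXX/XOO/..X*; (2,0)=-1→OXX/.OO/X.X; (2,1)=-1→OXX/.OO/.XX
ply 5, O at OXX/XOO/..X | (2,0)=+1→OXX/XOO/O.X*; (2,1)=-1→OXX/XOO/.OX
ply 6: OXX/XOO/O.X is terminal -1 (X); from .X./.O./..X depth 6

value(.X./.O./..X, O) = +1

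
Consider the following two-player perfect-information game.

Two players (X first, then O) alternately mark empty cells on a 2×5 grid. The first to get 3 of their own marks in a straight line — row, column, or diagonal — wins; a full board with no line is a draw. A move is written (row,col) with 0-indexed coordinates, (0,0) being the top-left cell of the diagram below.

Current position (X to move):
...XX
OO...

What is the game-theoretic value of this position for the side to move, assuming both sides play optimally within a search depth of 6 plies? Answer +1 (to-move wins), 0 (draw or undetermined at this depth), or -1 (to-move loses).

value(...XX/OO..., X) = +1

p1 X@[...XX/OO...]: (0,0)[X..XX/OO...]-1 (0,1)[.X.XX/OO...]-1 (0,2)[..XXX/OO...]+1* (1,2)[...XX/OOX..]+0 (1,3)[...XX/OO.X.]-1 (1,4)[...XX/OO..X]-1
p2 O@[..XXX/OO...] terminal -1; root [...XX/OO...] d6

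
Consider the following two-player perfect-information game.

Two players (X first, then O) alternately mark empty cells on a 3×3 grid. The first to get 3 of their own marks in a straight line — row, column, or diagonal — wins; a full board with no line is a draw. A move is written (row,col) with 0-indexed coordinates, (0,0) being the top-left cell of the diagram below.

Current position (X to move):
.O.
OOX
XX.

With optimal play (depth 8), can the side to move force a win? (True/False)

X winning at [.O./OOX/XX.]: True

ply 1, X at .O./OOX/XX. | (0,0)=+0→XO./OOX/XX.; (0,2)=+0→.OX/OOX/XX.; (2,2)=+1→.O./OOX/XXX*
ply 2: .O./OOX/XXX is terminal -1 (O); from .O./OOX/XX. depth 8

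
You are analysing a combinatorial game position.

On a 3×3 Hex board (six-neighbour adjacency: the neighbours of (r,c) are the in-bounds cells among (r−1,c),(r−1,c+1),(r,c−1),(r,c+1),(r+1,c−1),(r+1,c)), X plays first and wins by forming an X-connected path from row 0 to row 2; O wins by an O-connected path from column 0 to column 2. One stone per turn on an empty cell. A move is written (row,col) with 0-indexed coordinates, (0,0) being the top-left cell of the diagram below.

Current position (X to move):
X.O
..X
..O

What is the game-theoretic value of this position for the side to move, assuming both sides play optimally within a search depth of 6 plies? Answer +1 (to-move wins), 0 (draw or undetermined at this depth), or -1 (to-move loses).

value(X.O/..X/..O, X) = +1

p1 X@[X.O/..X/..O]: (0,1)[XXO/..X/..O]-1 (1,0)[X.O/X.X/..O]-1 (1,1)[X.O/.XX/..O]+1* (2,0)[X.O/..X/X.O]-1 (2,1)[X.O/..X/.XO]-1
p2 O@[X.O/.XX/..O]: (0,1)[XOO/.XX/..O]-1* (1,0)[X.O/OXX/..O]-1 (2,0)[X.O/.XX/O.O]-1 (2,1)[X.O/.XX/.OO]-1
p3 X@[XOO/.XX/..O]: (1,0)[XOO/XXX/..O]+1* (2,0)[XOO/.XX/X.O]-1 (2,1)[XOO/.XX/.XO]-1
p4 O@[XOO/XXX/..O]: (2,0)[XOO/XXX/O.O]-1* (2,1)[XOO/XXX/.OO]-1
p5 X@[XOO/XXX/O.O]: (2,1)[XOO/XXX/OXO]+1*
p6 O@[XOO/XXX/OXO] terminal -1; root [X.O/..X/..O] d6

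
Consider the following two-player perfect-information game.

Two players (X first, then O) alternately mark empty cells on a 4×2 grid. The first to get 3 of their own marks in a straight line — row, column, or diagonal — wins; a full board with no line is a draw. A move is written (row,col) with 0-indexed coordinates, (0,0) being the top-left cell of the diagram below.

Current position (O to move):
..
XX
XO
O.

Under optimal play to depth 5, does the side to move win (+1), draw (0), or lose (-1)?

value(../XX/XO/O., O) = 0

ply 1, O at ../XX/XO/O. | (0,0)=+0→O./XX/XO/O.*; (0,1)=-1→.O/XX/XO/O.; (3,1)=-1→../XX/XO/OO
ply 2, X at O./XX/XO/O. | (0,1)=+0→OX/XX/XO/O.*; (3,1)=+0→O./XX/XO/OX
ply 3, O at OX/XX/XO/O. | (3,1)=+0→OX/XX/XO/OO*
ply 4: OX/XX/XO/OO is terminal +0 (X); from ../XX/XO/O. depth 5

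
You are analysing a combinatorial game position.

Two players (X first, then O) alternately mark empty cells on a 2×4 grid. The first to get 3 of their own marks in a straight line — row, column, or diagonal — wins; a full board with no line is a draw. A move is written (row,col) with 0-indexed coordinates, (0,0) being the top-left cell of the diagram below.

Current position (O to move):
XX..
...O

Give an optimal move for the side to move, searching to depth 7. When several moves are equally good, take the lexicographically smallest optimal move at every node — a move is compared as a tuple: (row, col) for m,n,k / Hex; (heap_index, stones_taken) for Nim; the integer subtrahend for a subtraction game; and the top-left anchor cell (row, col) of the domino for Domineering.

p1 O@[XX../...O]: (0,2)[XXO./...O]+0* (0,3)[XX.O/...O]-1 (1,0)[XX../O..O]-1 (1,1)[XX../.O.O]-1 (1,2)[XX../..OO]-1
p2 X@[XXO./...O]: (0,3)[XXOX/...O]+0* (1,0)[XXO./X..O]+0 (1,1)[XXO./.X.O]+0 (1,2)[XXO./..XO]+0
p3 O@[XXOX/...O]: (1,0)[XXOX/O..O]+0* (1,1)[XXOX/.O.O]+0 (1,2)[XXOX/..OO]+0
p4 X@[XXOX/O..O]: (1,1)[XXOX/OX.O]+0* (1,2)[XXOX/O.XO]+0
p5 O@[XXOX/OX.O]: (1,2)[XXOX/OXOO]+0*
p6 X@[XXOX/OXOO] terminal +0; root [XX../...O] d7

O's best at [XX../...O]: (0,2)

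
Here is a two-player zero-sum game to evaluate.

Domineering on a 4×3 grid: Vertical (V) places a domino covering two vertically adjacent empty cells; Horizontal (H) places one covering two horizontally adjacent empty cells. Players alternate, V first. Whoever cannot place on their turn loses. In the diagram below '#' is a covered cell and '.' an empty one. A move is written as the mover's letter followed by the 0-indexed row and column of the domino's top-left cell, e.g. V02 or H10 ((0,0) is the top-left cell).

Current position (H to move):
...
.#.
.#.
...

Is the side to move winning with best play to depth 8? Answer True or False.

H winning at [.../.#./.#./...]: False

p1 H@[.../.#./.#./...]: H00[##./.#./.#./...]-1* H01[.##/.#./.#./...]-1 H30[.../.#./.#./##.]-1 H31[.../.#./.#./.##]-1
p2 V@[##./.#./.#./...]: V02[###/.##/.#./...]+1* V10[##./##./##./...]+1 V12[##./.##/.##/...]+1 V20[##./.#./##./#..]+1 V22[##./.#./.##/..#]+1
p3 H@[###/.##/.#./...]: H30[###/.##/.#./##.]-1* H31[###/.##/.#./.##]-1
p4 V@[###/.##/.#./##.]: V10[###/###/##./##.]+1* V22[###/.##/.##/###]+1
p5 H@[###/###/##./##.] terminal -1; root [.../.#./.#./...] d8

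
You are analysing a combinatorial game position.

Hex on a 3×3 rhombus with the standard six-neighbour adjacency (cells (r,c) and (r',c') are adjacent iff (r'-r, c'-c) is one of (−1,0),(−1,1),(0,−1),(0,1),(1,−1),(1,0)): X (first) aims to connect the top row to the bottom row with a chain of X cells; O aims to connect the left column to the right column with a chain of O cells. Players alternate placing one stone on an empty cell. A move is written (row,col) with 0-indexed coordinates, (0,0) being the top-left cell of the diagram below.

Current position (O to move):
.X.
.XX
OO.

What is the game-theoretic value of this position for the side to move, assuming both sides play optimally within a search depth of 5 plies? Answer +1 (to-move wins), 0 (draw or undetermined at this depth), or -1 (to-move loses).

value(.X./.XX/OO., O) = +1

ply 1, O at .X./.XX/OO. | (0,0)=-1→OX./.XX/OO.; (0,2)=-1→.XO/.XX/OO.; (1,0)=-1→.X./OXX/OO.; (2,2)=+1→.X./.XX/OOO*
ply 2: .X./.XX/OOO is terminal -1 (X); from .X./.XX/OO. depth 5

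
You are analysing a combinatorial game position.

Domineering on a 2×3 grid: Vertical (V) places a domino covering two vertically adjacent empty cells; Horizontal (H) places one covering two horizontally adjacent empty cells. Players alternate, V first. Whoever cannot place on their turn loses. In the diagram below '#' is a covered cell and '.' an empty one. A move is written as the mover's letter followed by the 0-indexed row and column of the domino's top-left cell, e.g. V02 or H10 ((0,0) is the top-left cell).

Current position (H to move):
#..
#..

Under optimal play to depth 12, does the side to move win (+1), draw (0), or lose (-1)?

ply 1, H at #../#.. | H01=+1→###/#..*; H11=+1→#../###
ply 2: ###/#.. is terminal -1 (V); from #../#.. depth 12

value(#../#.., H) = +1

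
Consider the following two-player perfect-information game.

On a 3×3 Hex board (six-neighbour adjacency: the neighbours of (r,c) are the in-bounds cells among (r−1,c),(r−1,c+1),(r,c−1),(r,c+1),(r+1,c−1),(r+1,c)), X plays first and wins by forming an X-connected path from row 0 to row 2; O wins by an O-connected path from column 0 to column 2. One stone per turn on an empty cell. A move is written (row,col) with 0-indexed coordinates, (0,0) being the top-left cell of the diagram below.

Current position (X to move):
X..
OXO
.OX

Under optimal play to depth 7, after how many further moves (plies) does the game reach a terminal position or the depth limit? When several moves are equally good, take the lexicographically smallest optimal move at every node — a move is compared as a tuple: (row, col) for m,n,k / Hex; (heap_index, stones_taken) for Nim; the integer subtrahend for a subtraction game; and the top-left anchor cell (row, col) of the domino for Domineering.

[X../OXO/.OX] X move#1: (0,1):-1/XX./OXO/.OX, (0,2):-1/X.X/OXO/.OX, (2,0):+1/X../OXO/XOX*
[X../OXO/XOX] O move#2: (0,1):-1/XO./OXO/XOX*, (0,2):-1/X.O/OXO/XOX
[XO./OXO/XOX] X move#3: (0,2):+1/XOX/OXO/XOX*
[XOX/OXO/XOX] end (terminal -1, O#4); searched X../OXO/.OX to 7

PV length from [X../OXO/.OX]: 3 plies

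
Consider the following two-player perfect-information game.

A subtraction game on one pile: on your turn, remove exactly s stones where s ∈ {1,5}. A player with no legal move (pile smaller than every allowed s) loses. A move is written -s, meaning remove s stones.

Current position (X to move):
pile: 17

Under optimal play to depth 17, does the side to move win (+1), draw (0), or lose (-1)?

value(17, X) = +1

p1 X@[17]: -1[16]+1* -5[12]+1
p2 O@[16]: -1[15]-1* -5[11]-1
p3 X@[15]: -1[14]+1* -5[10]+1
p4 O@[14]: -1[13]-1* -5[9]-1
p5 X@[13]: -1[12]+1* -5[8]+1
p6 O@[12]: -1[11]-1* -5[7]-1
p7 X@[11]: -1[10]+1* -5[6]+1
p8 O@[10]: -1[9]-1* -5[5]-1
p9 X@[9]: -1[8]+1* -5[4]+1
p10 O@[8]: -1[7]-1* -5[3]-1
p11 X@[7]: -1[6]+1* -5[2]+1
p12 O@[6]: -1[5]-1* -5[1]-1
p13 X@[5]: -1[4]+1* -5[0]+1
p14 O@[4]: -1[3]-1*
p15 X@[3]: -1[2]+1*
p16 O@[2]: -1[1]-1*
p17 X@[1]: -1[0]+1*
p18 O@[0] terminal -1; root [17] d17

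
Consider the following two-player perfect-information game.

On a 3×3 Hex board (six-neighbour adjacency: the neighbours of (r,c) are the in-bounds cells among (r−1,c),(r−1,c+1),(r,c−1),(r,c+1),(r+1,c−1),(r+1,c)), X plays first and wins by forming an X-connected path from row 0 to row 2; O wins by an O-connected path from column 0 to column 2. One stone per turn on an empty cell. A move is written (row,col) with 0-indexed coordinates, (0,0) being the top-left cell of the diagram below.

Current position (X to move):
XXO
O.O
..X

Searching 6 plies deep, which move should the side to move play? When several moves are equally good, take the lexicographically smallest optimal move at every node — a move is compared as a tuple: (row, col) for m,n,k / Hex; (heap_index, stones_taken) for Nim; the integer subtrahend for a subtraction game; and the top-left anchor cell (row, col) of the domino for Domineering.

X's best at [XXO/O.O/..X]: (1,1)

ply 1, X at XXO/O.O/..X | (1,1)=+1→XXO/OXO/..X*; (2,0)=-1→XXO/O.O/X.X; (2,1)=-1→XXO/O.O/.XX
ply 2, O at XXO/OXO/..X | (2,0)=-1→XXO/OXO/O.X*; (2,1)=-1→XXO/OXO/.OX
ply 3, X at XXO/OXO/O.X | (2,1)=+1→XXO/OXO/OXX*
ply 4: XXO/OXO/OXX is terminal -1 (O); from XXO/O.O/..X depth 6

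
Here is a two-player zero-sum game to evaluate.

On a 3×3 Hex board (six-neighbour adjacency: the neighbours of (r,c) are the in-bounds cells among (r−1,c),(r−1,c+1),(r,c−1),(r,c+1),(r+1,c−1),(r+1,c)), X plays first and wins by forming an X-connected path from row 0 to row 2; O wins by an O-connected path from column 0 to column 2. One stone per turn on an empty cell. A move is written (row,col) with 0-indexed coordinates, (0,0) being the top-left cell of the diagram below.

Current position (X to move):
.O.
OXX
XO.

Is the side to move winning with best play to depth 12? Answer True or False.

X winning at [.O./OXX/XO.]: True

[.O./OXX/XO.] X move#1: (0,0):-1/XO./OXX/XO., (0,2):+1/.OX/OXX/XO.*, (2,2):-1/.O./OXX/XOX
[.OX/OXX/XO.] end (terminal -1, O#2); searched .O./OXX/XO. to 12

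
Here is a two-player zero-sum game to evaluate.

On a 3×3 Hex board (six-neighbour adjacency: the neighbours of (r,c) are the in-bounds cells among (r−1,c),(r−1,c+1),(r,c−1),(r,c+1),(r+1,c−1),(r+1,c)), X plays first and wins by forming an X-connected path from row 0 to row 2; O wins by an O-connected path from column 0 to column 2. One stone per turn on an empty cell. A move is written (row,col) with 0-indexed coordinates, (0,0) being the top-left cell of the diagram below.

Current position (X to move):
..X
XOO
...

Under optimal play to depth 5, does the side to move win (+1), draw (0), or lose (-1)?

value(..X/XOO/..., X) = +1

[..X/XOO/...] X move#1: (0,0):-1/X.X/XOO/..., (0,1):-1/.XX/XOO/..., (2,0):+1/..X/XOO/X..*, (2,1):-1/..X/XOO/.X., (2,2):-1/..X/XOO/..X
[..X/XOO/X..] O move#2: (0,0):-1/O.X/XOO/X..*, (0,1):-1/.OX/XOO/X.., (2,1):-1/..X/XOO/XO., (2,2):-1/..X/XOO/X.O
[O.X/XOO/X..] X move#3: (0,1):+1/OXX/XOO/X..*, (2,1):-1/O.X/XOO/XX., (2,2):-1/O.X/XOO/X.X
[OXX/XOO/X..] end (terminal -1, O#4); searched ..X/XOO/... to 5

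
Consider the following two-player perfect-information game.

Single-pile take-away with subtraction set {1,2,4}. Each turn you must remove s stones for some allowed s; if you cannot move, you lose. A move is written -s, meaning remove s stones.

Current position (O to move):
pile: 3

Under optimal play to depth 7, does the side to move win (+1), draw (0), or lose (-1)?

value(3, O) = -1

p1 O@[3]: -1[2]-1* -2[1]-1
p2 X@[2]: -1[1]-1 -2[0]+1*
p3 O@[0] terminal -1; root [3] d7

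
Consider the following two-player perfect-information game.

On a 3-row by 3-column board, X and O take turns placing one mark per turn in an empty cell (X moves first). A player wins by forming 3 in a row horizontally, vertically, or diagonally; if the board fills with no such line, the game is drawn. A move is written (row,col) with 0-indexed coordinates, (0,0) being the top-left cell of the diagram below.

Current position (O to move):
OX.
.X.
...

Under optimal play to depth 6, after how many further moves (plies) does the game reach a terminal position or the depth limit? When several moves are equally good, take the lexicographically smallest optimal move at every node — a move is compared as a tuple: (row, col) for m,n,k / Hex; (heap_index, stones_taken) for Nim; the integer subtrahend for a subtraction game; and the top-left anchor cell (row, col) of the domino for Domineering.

ply 1, O at OX./.X./... | (0,2)=-1→OXO/.X./...; (1,0)=-1→OX./OX./...; (1,2)=-1→OX./.XO/...; (2,0)=-1→OX./.X./O..; (2,1)=+0→OX./.X./.O.*; (2,2)=-1→OX./.X./..O
ply 2, X at OX./.X./.O. | (0,2)=-1→OXX/.X./.O.; (1,0)=+0→OX./XX./.O.*; (1,2)=+0→OX./.XX/.O.; (2,0)=+0→OX./.X./XO.; (2,2)=+0→OX./.X./.OX
ply 3, O at OX./XX./.O. | (0,2)=-1→OXO/XX./.O.; (1,2)=+0→OX./XXO/.O.*; (2,0)=-1→OX./XX./OO.; (2,2)=-1→OX./XX./.OO
ply 4, X at OX./XXO/.O. | (0,2)=+0→OXX/XXO/.O.*; (2,0)=+0→OX./XXO/XO.; (2,2)=+0→OX./XXO/.OX
ply 5, O at OXX/XXO/.O. | (2,0)=+0→OXX/XXO/OO.*; (2,2)=-1→OXX/XXO/.OO
ply 6, X at OXX/XXO/OO. | (2,2)=+0→OXX/XXO/OOX*
ply 7: OXX/XXO/OOX is terminal +0 (O); from OX./.X./... depth 6

PV length from [OX./.X./...]: 6 plies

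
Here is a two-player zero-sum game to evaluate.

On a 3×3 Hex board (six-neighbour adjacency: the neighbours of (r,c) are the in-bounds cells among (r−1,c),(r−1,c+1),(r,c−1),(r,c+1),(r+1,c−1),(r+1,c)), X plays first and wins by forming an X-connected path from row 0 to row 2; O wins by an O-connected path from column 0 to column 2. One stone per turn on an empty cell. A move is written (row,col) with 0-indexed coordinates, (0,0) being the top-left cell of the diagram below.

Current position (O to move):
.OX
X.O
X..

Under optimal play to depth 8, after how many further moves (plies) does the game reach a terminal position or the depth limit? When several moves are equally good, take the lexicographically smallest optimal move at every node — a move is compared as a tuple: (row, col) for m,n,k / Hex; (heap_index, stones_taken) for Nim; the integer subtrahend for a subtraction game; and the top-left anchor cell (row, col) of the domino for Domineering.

ply 1, O at .OX/X.O/X.. | (0,0)=-1→OOX/X.O/X..*; (1,1)=-1→.OX/XOO/X..; (2,1)=-1→.OX/X.O/XO.; (2,2)=-1→.OX/X.O/X.O
ply 2, X at OOX/X.O/X.. | (1,1)=+1→OOX/XXO/X..*; (2,1)=-1→OOX/X.O/XX.; (2,2)=-1→OOX/X.O/X.X
ply 3: OOX/XXO/X.. is terminal -1 (O); from .OX/X.O/X.. depth 8

PV length from [.OX/X.O/X..]: 2 plies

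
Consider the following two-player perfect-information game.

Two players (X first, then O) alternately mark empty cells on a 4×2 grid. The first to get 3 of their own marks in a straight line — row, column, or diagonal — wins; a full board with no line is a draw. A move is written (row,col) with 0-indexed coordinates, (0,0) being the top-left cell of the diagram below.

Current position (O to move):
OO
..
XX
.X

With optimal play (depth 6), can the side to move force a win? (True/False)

O winning at [OO/../XX/.X]: False

p1 O@[OO/../XX/.X]: (1,0)[OO/O./XX/.X]-1 (1,1)[OO/.O/XX/.X]+0* (3,0)[OO/../XX/OX]-1
p2 X@[OO/.O/XX/.X]: (1,0)[OO/XO/XX/.X]+0* (3,0)[OO/.O/XX/XX]+0
p3 O@[OO/XO/XX/.X]: (3,0)[OO/XO/XX/OX]+0*
p4 X@[OO/XO/XX/OX] terminal +0; root [OO/../XX/.X] d6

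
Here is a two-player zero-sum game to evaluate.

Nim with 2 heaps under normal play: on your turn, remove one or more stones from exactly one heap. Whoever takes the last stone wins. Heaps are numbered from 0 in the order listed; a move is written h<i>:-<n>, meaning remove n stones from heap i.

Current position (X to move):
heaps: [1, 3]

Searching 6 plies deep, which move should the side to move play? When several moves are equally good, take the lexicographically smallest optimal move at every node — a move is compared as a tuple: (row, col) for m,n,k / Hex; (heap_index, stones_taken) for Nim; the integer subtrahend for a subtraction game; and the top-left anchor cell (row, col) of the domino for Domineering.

p1 X@[(1,3)]: h0:-1[(0,3)]-1 h1:-1[(1,2)]-1 h1:-2[(1,1)]+1* h1:-3[(1,0)]-1
p2 O@[(1,1)]: h0:-1[(0,1)]-1* h1:-1[(1,0)]-1
p3 X@[(0,1)]: h1:-1[(0,0)]+1*
p4 O@[(0,0)] terminal -1; root [(1,3)] d6

X's best at [(1,3)]: h1:-2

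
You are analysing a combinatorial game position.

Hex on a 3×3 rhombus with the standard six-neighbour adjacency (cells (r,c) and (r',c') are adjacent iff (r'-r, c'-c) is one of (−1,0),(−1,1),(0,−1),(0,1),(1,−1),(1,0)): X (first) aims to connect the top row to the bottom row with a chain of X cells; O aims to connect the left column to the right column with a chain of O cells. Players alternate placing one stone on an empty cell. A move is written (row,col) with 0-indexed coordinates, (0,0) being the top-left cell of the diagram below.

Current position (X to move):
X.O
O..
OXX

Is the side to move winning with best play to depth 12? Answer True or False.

p1 X@[X.O/O../OXX]: (0,1)[XXO/O../OXX]-1* (1,1)[X.O/OX./OXX]-1 (1,2)[X.O/O.X/OXX]-1
p2 O@[XXO/O../OXX]: (1,1)[XXO/OO./OXX]+1* (1,2)[XXO/O.O/OXX]-1
p3 X@[XXO/OO./OXX] terminal -1; root [X.O/O../OXX] d12

X winning at [X.O/O../OXX]: False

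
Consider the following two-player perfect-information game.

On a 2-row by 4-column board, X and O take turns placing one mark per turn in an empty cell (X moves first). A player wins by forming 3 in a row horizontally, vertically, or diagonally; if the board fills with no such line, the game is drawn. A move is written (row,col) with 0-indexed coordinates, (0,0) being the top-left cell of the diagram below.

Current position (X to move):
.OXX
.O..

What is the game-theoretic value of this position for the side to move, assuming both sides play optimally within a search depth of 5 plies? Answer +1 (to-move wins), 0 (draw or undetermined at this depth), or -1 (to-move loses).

p1 X@[.OXX/.O..]: (0,0)[XOXX/.O..]-1 (1,0)[.OXX/XO..]+0* (1,2)[.OXX/.OX.]+0 (1,3)[.OXX/.O.X]+0
p2 O@[.OXX/XO..]: (0,0)[OOXX/XO..]+0* (1,2)[.OXX/XOO.]+0 (1,3)[.OXX/XO.O]+0
p3 X@[OOXX/XO..]: (1,2)[OOXX/XOX.]+0* (1,3)[OOXX/XO.X]+0
p4 O@[OOXX/XOX.]: (1,3)[OOXX/XOXO]+0*
p5 X@[OOXX/XOXO] terminal +0; root [.OXX/.O..] d5

value(.OXX/.O.., X) = 0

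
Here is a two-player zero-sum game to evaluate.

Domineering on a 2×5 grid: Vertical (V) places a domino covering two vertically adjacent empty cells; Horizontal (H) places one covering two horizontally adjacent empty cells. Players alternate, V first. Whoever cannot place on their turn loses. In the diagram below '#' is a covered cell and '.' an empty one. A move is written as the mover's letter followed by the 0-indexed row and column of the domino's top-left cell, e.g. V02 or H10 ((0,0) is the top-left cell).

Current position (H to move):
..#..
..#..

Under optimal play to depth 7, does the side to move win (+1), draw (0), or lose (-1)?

value(..#../..#.., H) = -1

[..#../..#..] H move#1: H00:-1/###../..#..*, H03:-1/..###/..#.., H10:-1/..#../###.., H13:-1/..#../..###
[###../..#..] V move#2: V03:+1/####./..##.*, V04:+1/###.#/..#.#
[####./..##.] H move#3: H10:-1/####./####.*
[####./####.] V move#4: V04:+1/#####/#####*
[#####/#####] end (terminal -1, H#5); searched ..#../..#.. to 7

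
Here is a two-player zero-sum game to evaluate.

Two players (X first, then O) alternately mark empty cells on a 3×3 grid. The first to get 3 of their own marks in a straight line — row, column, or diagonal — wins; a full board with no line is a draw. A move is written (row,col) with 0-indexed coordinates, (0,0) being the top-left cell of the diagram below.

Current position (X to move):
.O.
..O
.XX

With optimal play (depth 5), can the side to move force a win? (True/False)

p1 X@[.O./..O/.XX]: (0,0)[XO./..O/.XX]+1* (0,2)[.OX/..O/.XX]+0 (1,0)[.O./X.O/.XX]+0 (1,1)[.O./.XO/.XX]+1 (2,0)[.O./..O/XXX]+1
p2 O@[XO./..O/.XX]: (0,2)[XOO/..O/.XX]-1* (1,0)[XO./O.O/.XX]-1 (1,1)[XO./.OO/.XX]-1 (2,0)[XO./..O/OXX]-1
p3 X@[XOO/..O/.XX]: (1,0)[XOO/X.O/.XX]+1* (1,1)[XOO/.XO/.XX]+1 (2,0)[XOO/..O/XXX]+1
p4 O@[XOO/X.O/.XX]: (1,1)[XOO/XOO/.XX]-1* (2,0)[XOO/X.O/OXX]-1
p5 X@[XOO/XOO/.XX]: (2,0)[XOO/XOO/XXX]+1*
p6 O@[XOO/XOO/XXX] terminal -1; root [.O./..O/.XX] d5

X winning at [.O./..O/.XX]: True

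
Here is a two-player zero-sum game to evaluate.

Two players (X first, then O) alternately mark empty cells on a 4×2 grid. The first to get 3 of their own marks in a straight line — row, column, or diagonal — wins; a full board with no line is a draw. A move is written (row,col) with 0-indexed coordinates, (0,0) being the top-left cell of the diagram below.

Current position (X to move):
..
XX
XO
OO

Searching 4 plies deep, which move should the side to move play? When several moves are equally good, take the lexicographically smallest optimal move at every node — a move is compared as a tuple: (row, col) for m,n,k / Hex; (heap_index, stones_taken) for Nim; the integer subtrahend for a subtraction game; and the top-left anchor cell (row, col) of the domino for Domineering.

ply 1, X at ../XX/XO/OO | (0,0)=+1→X./XX/XO/OO*; (0,1)=+0→.X/XX/XO/OO
ply 2: X./XX/XO/OO is terminal -1 (O); from ../XX/XO/OO depth 4

X's best at [../XX/XO/OO]: (0,0)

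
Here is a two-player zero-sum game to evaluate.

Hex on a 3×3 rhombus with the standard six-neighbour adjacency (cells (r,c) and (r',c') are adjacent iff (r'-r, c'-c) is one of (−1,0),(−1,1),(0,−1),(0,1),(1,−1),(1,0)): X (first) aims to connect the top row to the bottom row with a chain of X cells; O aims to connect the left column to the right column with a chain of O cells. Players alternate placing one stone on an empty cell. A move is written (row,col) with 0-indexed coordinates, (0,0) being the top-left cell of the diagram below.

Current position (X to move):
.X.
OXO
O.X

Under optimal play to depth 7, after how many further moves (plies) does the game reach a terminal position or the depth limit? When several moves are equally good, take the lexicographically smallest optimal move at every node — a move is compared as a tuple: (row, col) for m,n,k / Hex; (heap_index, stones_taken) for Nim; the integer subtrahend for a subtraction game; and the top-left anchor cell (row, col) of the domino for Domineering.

PV length from [.X./OXO/O.X]: 1 ply

ply 1, X at .X./OXO/O.X | (0,0)=-1→XX./OXO/O.X; (0,2)=-1→.XX/OXO/O.X; (2,1)=+1→.X./OXO/OXX*
ply 2: .X./OXO/OXX is terminal -1 (O); from .X./OXO/O.X depth 7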